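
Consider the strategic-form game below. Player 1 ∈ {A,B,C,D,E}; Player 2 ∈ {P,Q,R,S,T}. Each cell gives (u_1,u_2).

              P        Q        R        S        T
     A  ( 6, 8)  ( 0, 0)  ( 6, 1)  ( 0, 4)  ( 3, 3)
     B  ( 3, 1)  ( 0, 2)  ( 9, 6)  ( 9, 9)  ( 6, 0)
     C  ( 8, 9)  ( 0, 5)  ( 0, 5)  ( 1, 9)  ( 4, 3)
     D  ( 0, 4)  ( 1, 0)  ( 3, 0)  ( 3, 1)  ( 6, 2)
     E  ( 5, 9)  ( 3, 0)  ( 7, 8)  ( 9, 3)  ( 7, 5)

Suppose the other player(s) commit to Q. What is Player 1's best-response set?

u_1(A vs Q) = 0
u_1(B vs Q) = 0
u_1(C vs Q) = 0
u_1(D vs Q) = 1
u_1(E vs Q) = 3
max payoff 3 at {E}

BR_1 = {E}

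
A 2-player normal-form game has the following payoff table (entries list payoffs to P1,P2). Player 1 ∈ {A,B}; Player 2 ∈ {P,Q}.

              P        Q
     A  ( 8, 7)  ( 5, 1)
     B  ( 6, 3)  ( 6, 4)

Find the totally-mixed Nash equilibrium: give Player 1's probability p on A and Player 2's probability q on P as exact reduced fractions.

P1 indiff ⇒ q·8+(1-q)·5 = q·6+(1-q)·6 ⇒ q(2) = (1-q)(1) ⇒ q = 1/3
P2 indiff ⇒ p·7+(1-p)·3 = p·1+(1-p)·4 ⇒ p(6) = (1-p)(1) ⇒ p = 1/7

P1 mixes 1/7 on A; P2 mixes 1/3 on P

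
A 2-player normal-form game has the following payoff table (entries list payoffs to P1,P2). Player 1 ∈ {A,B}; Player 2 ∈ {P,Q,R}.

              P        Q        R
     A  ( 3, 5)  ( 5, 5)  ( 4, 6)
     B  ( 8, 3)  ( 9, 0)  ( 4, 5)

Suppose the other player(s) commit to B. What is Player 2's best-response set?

u_2(P vs B) = 3
u_2(Q vs B) = 0
u_2(R vs B) = 5
max payoff 5 at {R}

argmax u_2 = {R}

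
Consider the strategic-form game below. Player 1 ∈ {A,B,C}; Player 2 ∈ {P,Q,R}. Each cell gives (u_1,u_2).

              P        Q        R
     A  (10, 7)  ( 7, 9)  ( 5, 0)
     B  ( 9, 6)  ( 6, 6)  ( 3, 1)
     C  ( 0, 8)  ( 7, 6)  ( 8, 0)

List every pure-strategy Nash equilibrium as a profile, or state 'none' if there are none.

(A,P): not NE [P2→Q gives 9>7]
(A,Q): NE
(A,R): not NE [P1→C gives 8>5; P2→Q gives 9>0]
(B,P): not NE [P1→A gives 10>9]
(B,Q): not NE [P1→C gives 7>6]
(B,R): not NE [P1→C gives 8>3; P2→Q gives 6>1]
(C,P): not NE [P1→A gives 10>0]
(C,Q): not NE [P2→P gives 8>6]
(C,R): not NE [P2→P gives 8>0]

PSNE = {(A,Q)}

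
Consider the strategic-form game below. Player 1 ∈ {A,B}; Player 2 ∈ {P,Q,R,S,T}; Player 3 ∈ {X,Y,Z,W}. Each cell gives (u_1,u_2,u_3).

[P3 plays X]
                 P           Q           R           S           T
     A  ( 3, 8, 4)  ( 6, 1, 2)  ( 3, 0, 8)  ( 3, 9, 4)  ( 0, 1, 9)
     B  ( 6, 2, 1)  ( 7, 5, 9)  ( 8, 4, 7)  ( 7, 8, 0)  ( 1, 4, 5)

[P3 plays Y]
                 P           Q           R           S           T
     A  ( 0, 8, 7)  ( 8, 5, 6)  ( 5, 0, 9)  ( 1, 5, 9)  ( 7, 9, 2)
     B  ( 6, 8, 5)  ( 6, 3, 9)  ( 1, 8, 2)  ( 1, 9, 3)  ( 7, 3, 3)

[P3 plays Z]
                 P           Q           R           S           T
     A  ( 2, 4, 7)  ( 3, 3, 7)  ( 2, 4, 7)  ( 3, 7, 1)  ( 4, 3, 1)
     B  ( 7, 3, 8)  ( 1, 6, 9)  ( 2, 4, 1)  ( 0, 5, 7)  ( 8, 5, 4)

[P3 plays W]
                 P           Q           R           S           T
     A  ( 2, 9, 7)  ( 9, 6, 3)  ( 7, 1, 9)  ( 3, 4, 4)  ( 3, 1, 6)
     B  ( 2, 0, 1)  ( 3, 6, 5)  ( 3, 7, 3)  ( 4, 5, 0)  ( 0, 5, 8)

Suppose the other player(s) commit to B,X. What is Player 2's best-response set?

BR_2 = {S}

u_2(P vs B,X) = 2
u_2(Q vs B,X) = 5
u_2(R vs B,X) = 4
u_2(S vs B,X) = 8
u_2(T vs B,X) = 4
max payoff 8 at {S}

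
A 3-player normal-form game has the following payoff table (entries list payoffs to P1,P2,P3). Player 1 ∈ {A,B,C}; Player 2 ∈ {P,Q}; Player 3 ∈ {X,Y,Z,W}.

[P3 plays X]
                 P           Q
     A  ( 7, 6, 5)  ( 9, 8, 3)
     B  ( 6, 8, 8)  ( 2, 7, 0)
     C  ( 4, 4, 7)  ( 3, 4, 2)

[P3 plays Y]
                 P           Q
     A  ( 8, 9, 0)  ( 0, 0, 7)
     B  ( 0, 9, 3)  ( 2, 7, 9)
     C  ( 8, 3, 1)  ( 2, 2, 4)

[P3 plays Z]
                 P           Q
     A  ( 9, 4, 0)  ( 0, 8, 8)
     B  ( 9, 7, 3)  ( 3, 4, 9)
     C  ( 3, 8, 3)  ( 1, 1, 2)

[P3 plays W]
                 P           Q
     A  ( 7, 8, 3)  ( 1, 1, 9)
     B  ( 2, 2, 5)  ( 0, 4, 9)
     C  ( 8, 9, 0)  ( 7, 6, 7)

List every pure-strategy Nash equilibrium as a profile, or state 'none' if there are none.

PSNE: ∅

(A,P,X): not NE [P2→Q gives 8>6]
(A,P,Y): not NE [P3→X gives 5>0]
(A,P,Z): not NE [P2→Q gives 8>4; P3→X gives 5>0]
(A,P,W): not NE [P1→C gives 8>7; P3→X gives 5>3]
(A,Q,X): not NE [P3→W gives 9>3]
(A,Q,Y): not NE [P1→C gives 2>0; P2→P gives 9>0; P3→W gives 9>7]
(A,Q,Z): not NE [P1→B gives 3>0; P3→W gives 9>8]
(A,Q,W): not NE [P1→C gives 7>1; P2→P gives 8>1]
(B,P,X): not NE [P1→A gives 7>6]
(B,P,Y): not NE [P1→C gives 8>0; P3→X gives 8>3]
(B,P,Z): not NE [P3→X gives 8>3]
(B,P,W): not NE [P1→C gives 8>2; P2→Q gives 4>2; P3→X gives 8>5]
(B,Q,X): not NE [P1→A gives 9>2; P2→P gives 8>7; P3→W gives 9>0]
(B,Q,Y): not NE [P2→P gives 9>7]
(B,Q,Z): not NE [P2→P gives 7>4]
(B,Q,W): not NE [P1→C gives 7>0]
(C,P,X): not NE [P1→A gives 7>4]
(C,P,Y): not NE [P3→X gives 7>1]
(C,P,Z): not NE [P1→B gives 9>3; P3→X gives 7>3]
(C,P,W): not NE [P3→X gives 7>0]
(C,Q,X): not NE [P1→A gives 9>3; P3→W gives 7>2]
(C,Q,Y): not NE [P2→P gives 3>2; P3→W gives 7>4]
(C,Q,Z): not NE [P1→B gives 3>1; P2→P gives 8>1; P3→W gives 7>2]
(C,Q,W): not NE [P2→P gives 9>6]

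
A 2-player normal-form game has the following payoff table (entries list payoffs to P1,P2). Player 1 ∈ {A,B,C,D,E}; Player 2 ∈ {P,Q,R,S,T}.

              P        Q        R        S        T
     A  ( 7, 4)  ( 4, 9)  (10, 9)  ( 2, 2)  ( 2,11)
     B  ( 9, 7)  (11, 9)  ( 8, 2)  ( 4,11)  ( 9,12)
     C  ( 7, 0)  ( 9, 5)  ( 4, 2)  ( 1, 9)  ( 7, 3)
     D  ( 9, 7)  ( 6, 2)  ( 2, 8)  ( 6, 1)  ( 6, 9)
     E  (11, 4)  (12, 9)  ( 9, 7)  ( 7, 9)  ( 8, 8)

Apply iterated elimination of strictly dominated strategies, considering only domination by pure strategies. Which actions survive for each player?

P1 drop C (B beats it: P:9>7 Q:11>9 R:8>4 S:4>1 T:9>7)
P1 drop D (E beats it: P:11>9 Q:12>6 R:9>2 S:7>6 T:8>6)
P2 drop P (Q beats it: A:9>4 B:9>7 E:9>4)
P2 drop R (T beats it: A:11>9 B:12>2 E:8>7)
P1 drop A (B beats it: Q:11>4 S:4>2 T:9>2)
P1→{B,E} P2→{Q,S,T}

Remaining: P1:{B,E} P2:{Q,S,T}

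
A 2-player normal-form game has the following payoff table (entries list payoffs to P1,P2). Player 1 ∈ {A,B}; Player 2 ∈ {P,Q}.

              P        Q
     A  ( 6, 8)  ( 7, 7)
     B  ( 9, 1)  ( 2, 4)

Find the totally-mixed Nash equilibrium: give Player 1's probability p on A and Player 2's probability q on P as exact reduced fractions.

P1 indiff ⇒ q·6+(1-q)·7 = q·9+(1-q)·2 ⇒ q(-3) = (1-q)(-5) ⇒ q = 5/8
P2 indiff ⇒ p·8+(1-p)·1 = p·7+(1-p)·4 ⇒ p(1) = (1-p)(3) ⇒ p = 3/4

p=3/4, q=5/8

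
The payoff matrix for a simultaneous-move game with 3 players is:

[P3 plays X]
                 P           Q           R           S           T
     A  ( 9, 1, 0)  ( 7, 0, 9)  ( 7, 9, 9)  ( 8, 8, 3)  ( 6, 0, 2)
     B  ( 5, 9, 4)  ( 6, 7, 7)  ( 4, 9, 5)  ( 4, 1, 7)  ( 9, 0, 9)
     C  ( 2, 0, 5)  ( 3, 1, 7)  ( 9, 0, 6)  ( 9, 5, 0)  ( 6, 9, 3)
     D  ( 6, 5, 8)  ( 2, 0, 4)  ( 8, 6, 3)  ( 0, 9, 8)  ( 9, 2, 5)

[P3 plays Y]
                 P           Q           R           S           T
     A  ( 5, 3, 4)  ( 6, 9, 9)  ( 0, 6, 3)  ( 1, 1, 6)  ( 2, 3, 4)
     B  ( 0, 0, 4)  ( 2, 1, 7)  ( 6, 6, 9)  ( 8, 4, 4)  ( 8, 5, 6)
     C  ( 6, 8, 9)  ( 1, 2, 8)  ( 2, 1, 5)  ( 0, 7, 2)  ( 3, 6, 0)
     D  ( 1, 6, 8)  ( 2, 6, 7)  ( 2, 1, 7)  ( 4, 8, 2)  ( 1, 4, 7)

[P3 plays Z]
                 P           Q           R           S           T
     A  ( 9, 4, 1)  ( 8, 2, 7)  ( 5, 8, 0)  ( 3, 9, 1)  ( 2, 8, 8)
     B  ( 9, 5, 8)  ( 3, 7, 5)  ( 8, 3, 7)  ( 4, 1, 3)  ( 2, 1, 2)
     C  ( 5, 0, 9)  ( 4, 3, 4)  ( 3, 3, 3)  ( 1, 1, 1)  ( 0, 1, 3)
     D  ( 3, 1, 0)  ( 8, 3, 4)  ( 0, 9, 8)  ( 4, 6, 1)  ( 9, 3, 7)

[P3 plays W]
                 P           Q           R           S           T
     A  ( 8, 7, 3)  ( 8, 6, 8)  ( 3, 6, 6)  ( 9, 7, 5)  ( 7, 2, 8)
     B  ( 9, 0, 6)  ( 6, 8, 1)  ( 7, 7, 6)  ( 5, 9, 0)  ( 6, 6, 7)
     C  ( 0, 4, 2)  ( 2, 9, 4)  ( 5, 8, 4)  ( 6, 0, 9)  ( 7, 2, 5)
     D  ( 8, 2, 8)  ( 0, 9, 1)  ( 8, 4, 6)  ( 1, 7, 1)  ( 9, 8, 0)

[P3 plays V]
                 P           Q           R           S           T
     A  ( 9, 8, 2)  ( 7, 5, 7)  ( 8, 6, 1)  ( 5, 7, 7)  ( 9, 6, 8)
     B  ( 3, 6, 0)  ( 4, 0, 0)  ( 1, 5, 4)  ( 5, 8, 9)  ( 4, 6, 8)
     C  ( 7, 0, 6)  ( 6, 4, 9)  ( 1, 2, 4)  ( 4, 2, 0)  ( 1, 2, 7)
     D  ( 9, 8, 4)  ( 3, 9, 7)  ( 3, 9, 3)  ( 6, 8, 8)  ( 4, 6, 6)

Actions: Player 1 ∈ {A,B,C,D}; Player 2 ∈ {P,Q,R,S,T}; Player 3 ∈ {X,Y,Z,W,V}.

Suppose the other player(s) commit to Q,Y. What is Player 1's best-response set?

BR_1 = {A}

u_1(A vs Q,Y) = 6
u_1(B vs Q,Y) = 2
u_1(C vs Q,Y) = 1
u_1(D vs Q,Y) = 2
max payoff 6 at {A}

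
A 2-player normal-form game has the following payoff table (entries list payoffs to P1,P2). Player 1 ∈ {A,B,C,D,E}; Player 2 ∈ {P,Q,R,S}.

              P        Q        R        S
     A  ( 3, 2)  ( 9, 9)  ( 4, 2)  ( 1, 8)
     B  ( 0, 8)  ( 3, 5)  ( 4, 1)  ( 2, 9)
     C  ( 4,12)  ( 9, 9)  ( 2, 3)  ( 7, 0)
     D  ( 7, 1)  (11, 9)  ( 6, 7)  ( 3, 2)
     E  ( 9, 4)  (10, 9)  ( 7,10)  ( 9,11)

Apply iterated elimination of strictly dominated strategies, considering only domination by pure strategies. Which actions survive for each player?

P1 drop A (D beats it: P:7>3 Q:11>9 R:6>4 S:3>1)
P1 drop B (D beats it: P:7>0 Q:11>3 R:6>4 S:3>2)
P1 drop C (E beats it: P:9>4 Q:10>9 R:7>2 S:9>7)
P2 drop P (Q beats it: D:9>1 E:9>4)
P1→{D,E} P2→{Q,R,S}

Remaining: P1:{D,E} P2:{Q,R,S}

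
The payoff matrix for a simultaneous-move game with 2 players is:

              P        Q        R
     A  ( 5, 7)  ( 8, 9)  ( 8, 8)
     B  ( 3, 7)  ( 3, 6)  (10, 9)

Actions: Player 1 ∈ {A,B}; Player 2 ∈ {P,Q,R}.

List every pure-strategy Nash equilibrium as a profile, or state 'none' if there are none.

(A,P): not NE [P2→Q gives 9>7]
(A,Q): NE
(A,R): not NE [P1→B gives 10>8; P2→Q gives 9>8]
(B,P): not NE [P1→A gives 5>3; P2→R gives 9>7]
(B,Q): not NE [P1→A gives 8>3; P2→R gives 9>6]
(B,R): NE

PSNE = {(A,Q), (B,R)}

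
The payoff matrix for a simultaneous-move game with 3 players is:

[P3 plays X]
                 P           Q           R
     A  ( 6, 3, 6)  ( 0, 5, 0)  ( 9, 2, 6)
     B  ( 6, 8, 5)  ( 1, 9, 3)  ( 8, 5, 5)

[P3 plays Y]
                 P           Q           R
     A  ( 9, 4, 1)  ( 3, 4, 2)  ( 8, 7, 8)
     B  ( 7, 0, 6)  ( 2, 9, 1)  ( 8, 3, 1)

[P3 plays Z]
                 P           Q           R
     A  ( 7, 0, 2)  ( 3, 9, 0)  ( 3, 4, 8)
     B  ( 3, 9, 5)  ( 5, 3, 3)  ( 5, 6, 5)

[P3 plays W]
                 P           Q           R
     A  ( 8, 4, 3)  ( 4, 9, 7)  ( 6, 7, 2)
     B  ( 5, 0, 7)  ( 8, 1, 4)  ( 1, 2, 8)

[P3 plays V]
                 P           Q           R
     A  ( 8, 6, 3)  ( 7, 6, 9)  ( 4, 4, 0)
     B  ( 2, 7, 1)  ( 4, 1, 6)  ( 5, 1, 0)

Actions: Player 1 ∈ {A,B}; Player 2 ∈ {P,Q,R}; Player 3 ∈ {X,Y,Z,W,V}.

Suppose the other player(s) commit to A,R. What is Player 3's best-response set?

argmax u_3 = {Y,Z}

u_3(X vs A,R) = 6
u_3(Y vs A,R) = 8
u_3(Z vs A,R) = 8
u_3(W vs A,R) = 2
u_3(V vs A,R) = 0
max payoff 8 at {Y,Z}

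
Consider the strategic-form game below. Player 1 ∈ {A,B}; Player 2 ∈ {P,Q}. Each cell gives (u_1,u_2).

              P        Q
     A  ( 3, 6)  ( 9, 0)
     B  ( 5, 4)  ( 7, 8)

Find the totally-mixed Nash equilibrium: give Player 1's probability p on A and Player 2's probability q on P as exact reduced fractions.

p=2/5, q=1/2

P1 indiff ⇒ q·3+(1-q)·9 = q·5+(1-q)·7 ⇒ q(-2) = (1-q)(-2) ⇒ q = 1/2
P2 indiff ⇒ p·6+(1-p)·4 = p·0+(1-p)·8 ⇒ p(6) = (1-p)(4) ⇒ p = 2/5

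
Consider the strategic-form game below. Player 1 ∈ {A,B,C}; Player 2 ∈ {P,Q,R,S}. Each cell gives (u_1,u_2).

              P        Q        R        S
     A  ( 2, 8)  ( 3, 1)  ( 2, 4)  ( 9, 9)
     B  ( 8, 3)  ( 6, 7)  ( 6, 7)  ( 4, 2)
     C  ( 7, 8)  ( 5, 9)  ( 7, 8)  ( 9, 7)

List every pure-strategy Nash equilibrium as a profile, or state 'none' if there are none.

(A,P): not NE [P1→B gives 8>2; P2→S gives 9>8]
(A,Q): not NE [P1→B gives 6>3; P2→S gives 9>1]
(A,R): not NE [P1→C gives 7>2; P2→S gives 9>4]
(A,S): NE
(B,P): not NE [P2→R gives 7>3]
(B,Q): NE
(B,R): not NE [P1→C gives 7>6]
(B,S): not NE [P1→C gives 9>4; P2→R gives 7>2]
(C,P): not NE [P1→B gives 8>7; P2→Q gives 9>8]
(C,Q): not NE [P1→B gives 6>5]
(C,R): not NE [P2→Q gives 9>8]
(C,S): not NE [P2→Q gives 9>7]

Nash profiles: (A,S), (B,Q)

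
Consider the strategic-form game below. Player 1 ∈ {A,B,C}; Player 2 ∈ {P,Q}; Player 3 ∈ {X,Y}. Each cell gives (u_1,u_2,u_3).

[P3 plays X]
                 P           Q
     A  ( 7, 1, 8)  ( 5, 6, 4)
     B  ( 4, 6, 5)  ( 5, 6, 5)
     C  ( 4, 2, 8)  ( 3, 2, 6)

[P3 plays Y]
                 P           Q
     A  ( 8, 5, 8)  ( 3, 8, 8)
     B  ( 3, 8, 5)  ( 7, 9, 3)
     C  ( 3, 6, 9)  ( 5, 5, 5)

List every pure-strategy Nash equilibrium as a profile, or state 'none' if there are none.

PSNE = {(B,Q,X)}

(A,P,X): not NE [P2→Q gives 6>1]
(A,P,Y): not NE [P2→Q gives 8>5]
(A,Q,X): not NE [P3→Y gives 8>4]
(A,Q,Y): not NE [P1→B gives 7>3]
(B,P,X): not NE [P1→A gives 7>4]
(B,P,Y): not NE [P1→A gives 8>3; P2→Q gives 9>8]
(B,Q,X): NE
(B,Q,Y): not NE [P3→X gives 5>3]
(C,P,X): not NE [P1→A gives 7>4; P3→Y gives 9>8]
(C,P,Y): not NE [P1→A gives 8>3]
(C,Q,X): not NE [P1→B gives 5>3]
(C,Q,Y): not NE [P1→B gives 7>5; P2→P gives 6>5; P3→X gives 6>5]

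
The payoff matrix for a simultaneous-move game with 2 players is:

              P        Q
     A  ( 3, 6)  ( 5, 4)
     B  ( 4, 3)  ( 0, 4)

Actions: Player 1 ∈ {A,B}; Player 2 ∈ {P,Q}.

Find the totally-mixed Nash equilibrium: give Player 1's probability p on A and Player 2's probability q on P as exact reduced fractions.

P1 indiff ⇒ q·3+(1-q)·5 = q·4+(1-q)·0 ⇒ q(-1) = (1-q)(-5) ⇒ q = 5/6
P2 indiff ⇒ p·6+(1-p)·3 = p·4+(1-p)·4 ⇒ p(2) = (1-p)(1) ⇒ p = 1/3

P1 mixes 1/3 on A; P2 mixes 5/6 on P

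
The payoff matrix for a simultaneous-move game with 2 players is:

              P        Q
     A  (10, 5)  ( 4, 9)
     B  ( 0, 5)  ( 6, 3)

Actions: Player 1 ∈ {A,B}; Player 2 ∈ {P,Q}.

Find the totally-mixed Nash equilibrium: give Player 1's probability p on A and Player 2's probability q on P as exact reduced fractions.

P1 indiff ⇒ q·10+(1-q)·4 = q·0+(1-q)·6 ⇒ q(10) = (1-q)(2) ⇒ q = 1/6
P2 indiff ⇒ p·5+(1-p)·5 = p·9+(1-p)·3 ⇒ p(-4) = (1-p)(-2) ⇒ p = 1/3

P1 mixes 1/3 on A; P2 mixes 1/6 on P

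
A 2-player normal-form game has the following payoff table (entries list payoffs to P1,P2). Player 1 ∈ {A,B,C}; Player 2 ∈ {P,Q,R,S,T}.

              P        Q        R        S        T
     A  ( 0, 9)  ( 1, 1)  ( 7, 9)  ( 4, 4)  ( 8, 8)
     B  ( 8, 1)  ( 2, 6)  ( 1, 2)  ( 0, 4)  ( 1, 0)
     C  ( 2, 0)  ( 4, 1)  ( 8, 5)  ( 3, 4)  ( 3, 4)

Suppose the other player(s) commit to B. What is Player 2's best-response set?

BR_2 = {Q}

u_2(P vs B) = 1
u_2(Q vs B) = 6
u_2(R vs B) = 2
u_2(S vs B) = 4
u_2(T vs B) = 0
max payoff 6 at {Q}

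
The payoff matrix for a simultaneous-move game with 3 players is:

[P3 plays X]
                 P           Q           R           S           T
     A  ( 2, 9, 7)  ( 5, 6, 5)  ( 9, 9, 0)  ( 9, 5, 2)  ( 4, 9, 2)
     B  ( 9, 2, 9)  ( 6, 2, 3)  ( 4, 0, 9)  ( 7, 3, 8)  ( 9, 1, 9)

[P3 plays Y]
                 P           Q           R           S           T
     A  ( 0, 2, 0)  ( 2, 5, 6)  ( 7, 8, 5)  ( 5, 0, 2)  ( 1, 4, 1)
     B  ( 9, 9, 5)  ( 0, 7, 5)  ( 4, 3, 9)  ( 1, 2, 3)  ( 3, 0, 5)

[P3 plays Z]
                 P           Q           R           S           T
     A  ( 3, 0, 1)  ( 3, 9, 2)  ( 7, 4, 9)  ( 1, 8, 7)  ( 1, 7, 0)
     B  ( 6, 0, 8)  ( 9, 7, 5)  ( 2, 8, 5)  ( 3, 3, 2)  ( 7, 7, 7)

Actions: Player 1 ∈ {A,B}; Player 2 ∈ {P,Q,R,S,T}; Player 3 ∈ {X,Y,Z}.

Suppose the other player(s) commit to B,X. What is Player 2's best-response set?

argmax u_2 = {S}

u_2(P vs B,X) = 2
u_2(Q vs B,X) = 2
u_2(R vs B,X) = 0
u_2(S vs B,X) = 3
u_2(T vs B,X) = 1
max payoff 3 at {S}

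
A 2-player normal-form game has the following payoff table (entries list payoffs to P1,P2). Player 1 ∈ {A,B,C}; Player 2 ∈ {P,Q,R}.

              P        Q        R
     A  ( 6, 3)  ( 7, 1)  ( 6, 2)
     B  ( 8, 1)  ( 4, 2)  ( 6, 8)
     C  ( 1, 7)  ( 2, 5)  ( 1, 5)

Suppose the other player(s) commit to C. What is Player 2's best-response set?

BR_2 = {P}

u_2(P vs C) = 7
u_2(Q vs C) = 5
u_2(R vs C) = 5
max payoff 7 at {P}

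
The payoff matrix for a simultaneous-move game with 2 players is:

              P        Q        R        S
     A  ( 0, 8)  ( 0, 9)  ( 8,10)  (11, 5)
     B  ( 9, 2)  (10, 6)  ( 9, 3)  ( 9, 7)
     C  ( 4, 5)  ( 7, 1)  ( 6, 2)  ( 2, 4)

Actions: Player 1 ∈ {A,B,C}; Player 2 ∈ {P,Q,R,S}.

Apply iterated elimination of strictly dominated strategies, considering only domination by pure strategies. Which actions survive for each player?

Remaining: P1:{A,B} P2:{Q,R,S}

P1 drop C (B beats it: P:9>4 Q:10>7 R:9>6 S:9>2)
P2 drop P (Q beats it: A:9>8 B:6>2)
P1→{A,B} P2→{Q,R,S}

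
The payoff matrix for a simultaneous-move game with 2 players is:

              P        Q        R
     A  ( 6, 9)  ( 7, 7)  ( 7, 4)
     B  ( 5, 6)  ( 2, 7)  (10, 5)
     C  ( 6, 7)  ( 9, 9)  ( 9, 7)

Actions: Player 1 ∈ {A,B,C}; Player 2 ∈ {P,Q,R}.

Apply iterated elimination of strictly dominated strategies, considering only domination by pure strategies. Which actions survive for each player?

Survivors P1:{A,C} P2:{P,Q}

P2 drop R (Q beats it: A:7>4 B:7>5 C:9>7)
P1 drop B (A beats it: P:6>5 Q:7>2)
P1→{A,C} P2→{P,Q}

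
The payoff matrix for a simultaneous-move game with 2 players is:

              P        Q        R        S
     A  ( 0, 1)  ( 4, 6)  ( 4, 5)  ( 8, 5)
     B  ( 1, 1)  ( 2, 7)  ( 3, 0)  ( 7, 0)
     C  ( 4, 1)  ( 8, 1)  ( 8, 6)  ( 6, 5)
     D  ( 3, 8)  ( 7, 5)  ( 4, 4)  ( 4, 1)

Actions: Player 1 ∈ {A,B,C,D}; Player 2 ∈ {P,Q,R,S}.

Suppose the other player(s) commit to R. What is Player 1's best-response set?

P1 best: {C}

u_1(A vs R) = 4
u_1(B vs R) = 3
u_1(C vs R) = 8
u_1(D vs R) = 4
max payoff 8 at {C}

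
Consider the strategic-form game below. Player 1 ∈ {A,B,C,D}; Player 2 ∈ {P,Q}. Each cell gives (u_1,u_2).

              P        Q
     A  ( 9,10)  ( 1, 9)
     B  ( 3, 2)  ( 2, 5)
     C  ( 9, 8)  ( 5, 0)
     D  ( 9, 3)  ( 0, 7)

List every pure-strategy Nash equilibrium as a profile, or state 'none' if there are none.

(A,P): NE
(A,Q): not NE [P1→C gives 5>1; P2→P gives 10>9]
(B,P): not NE [P1→D gives 9>3; P2→Q gives 5>2]
(B,Q): not NE [P1→C gives 5>2]
(C,P): NE
(C,Q): not NE [P2→P gives 8>0]
(D,P): not NE [P2→Q gives 7>3]
(D,Q): not NE [P1→C gives 5>0]

Nash profiles: (A,P), (C,P)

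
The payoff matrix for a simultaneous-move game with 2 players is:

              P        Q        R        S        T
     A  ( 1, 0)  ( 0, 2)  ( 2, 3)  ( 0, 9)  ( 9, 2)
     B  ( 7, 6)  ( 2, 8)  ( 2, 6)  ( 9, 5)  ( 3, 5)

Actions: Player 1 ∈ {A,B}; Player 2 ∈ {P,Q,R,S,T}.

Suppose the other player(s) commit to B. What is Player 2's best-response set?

u_2(P vs B) = 6
u_2(Q vs B) = 8
u_2(R vs B) = 6
u_2(S vs B) = 5
u_2(T vs B) = 5
max payoff 8 at {Q}

BR_2 = {Q}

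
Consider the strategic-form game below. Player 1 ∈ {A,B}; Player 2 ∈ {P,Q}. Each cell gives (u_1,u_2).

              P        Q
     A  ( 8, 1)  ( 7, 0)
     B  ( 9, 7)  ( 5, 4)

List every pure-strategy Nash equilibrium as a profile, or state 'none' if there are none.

(A,P): not NE [P1→B gives 9>8]
(A,Q): not NE [P2→P gives 1>0]
(B,P): NE
(B,Q): not NE [P1→A gives 7>5; P2→P gives 7>4]

NE set: (B,P)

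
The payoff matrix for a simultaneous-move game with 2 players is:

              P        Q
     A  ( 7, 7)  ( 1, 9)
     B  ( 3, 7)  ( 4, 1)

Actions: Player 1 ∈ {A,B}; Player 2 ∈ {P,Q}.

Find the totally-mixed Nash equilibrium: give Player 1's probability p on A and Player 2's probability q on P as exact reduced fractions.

P1 indiff ⇒ q·7+(1-q)·1 = q·3+(1-q)·4 ⇒ q(4) = (1-q)(3) ⇒ q = 3/7
P2 indiff ⇒ p·7+(1-p)·7 = p·9+(1-p)·1 ⇒ p(-2) = (1-p)(-6) ⇒ p = 3/4

p=3/4, q=3/7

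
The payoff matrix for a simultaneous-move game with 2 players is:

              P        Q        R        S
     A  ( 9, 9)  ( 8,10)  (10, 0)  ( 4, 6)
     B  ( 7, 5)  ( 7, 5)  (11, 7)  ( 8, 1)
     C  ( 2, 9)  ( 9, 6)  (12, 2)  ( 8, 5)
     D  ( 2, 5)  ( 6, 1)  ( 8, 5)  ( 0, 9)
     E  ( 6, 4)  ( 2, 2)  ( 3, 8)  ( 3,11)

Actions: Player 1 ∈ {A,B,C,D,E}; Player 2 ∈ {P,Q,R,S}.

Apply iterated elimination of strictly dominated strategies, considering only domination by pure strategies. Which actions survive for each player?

Survivors P1:{A,B,C} P2:{P,Q,R}

P1 drop D (A beats it: P:9>2 Q:8>6 R:10>8 S:4>0)
P1 drop E (A beats it: P:9>6 Q:8>2 R:10>3 S:4>3)
P2 drop S (P beats it: A:9>6 B:5>1 C:9>5)
P1→{A,B,C} P2→{P,Q,R}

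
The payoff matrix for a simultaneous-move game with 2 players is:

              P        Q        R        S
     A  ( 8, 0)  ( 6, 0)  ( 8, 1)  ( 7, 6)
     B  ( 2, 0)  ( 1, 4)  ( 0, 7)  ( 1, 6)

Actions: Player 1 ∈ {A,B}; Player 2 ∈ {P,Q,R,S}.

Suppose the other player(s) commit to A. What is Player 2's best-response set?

P2 best: {S}

u_2(P vs A) = 0
u_2(Q vs A) = 0
u_2(R vs A) = 1
u_2(S vs A) = 6
max payoff 6 at {S}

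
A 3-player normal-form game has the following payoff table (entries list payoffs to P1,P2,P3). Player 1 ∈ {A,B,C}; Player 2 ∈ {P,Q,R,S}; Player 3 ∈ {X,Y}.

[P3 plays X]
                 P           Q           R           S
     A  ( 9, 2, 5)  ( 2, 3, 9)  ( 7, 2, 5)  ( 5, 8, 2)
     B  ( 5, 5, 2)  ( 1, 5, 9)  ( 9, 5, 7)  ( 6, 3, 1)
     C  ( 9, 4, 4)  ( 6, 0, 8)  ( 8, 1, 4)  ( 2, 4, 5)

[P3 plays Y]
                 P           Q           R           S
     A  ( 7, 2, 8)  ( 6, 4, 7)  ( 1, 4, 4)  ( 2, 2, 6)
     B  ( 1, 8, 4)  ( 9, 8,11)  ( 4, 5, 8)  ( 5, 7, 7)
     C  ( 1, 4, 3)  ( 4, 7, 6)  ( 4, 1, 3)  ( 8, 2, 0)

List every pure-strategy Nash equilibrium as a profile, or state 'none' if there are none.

(A,P,X): not NE [P2→S gives 8>2; P3→Y gives 8>5]
(A,P,Y): not NE [P2→R gives 4>2]
(A,Q,X): not NE [P1→C gives 6>2; P2→S gives 8>3]
(A,Q,Y): not NE [P1→B gives 9>6; P3→X gives 9>7]
(A,R,X): not NE [P1→B gives 9>7; P2→S gives 8>2]
(A,R,Y): not NE [P1→C gives 4>1; P3→X gives 5>4]
(A,S,X): not NE [P1→B gives 6>5; P3→Y gives 6>2]
(A,S,Y): not NE [P1→C gives 8>2; P2→R gives 4>2]
(B,P,X): not NE [P1→C gives 9>5; P3→Y gives 4>2]
(B,P,Y): not NE [P1→A gives 7>1]
(B,Q,X): not NE [P1→C gives 6>1; P3→Y gives 11>9]
(B,Q,Y): NE
(B,R,X): not NE [P3→Y gives 8>7]
(B,R,Y): not NE [P2→Q gives 8>5]
(B,S,X): not NE [P2→R gives 5>3; P3→Y gives 7>1]
(B,S,Y): not NE [P1→C gives 8>5; P2→Q gives 8>7]
(C,P,X): NE
(C,P,Y): not NE [P1→A gives 7>1; P2→Q gives 7>4; P3→X gives 4>3]
(C,Q,X): not NE [P2→S gives 4>0]
(C,Q,Y): not NE [P1→B gives 9>4; P3→X gives 8>6]
(C,R,X): not NE [P1→B gives 9>8; P2→S gives 4>1]
(C,R,Y): not NE [P2→Q gives 7>1; P3→X gives 4>3]
(C,S,X): not NE [P1→B gives 6>2]
(C,S,Y): not NE [P2→Q gives 7>2; P3→X gives 5>0]

NE set: (B,Q,Y), (C,P,X)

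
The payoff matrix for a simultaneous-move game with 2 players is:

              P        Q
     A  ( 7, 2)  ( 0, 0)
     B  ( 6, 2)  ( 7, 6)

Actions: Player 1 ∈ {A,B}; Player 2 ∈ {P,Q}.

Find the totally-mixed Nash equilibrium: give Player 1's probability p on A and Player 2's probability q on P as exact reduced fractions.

P1 mixes 2/3 on A; P2 mixes 7/8 on P

P1 indiff ⇒ q·7+(1-q)·0 = q·6+(1-q)·7 ⇒ q(1) = (1-q)(7) ⇒ q = 7/8
P2 indiff ⇒ p·2+(1-p)·2 = p·0+(1-p)·6 ⇒ p(2) = (1-p)(4) ⇒ p = 2/3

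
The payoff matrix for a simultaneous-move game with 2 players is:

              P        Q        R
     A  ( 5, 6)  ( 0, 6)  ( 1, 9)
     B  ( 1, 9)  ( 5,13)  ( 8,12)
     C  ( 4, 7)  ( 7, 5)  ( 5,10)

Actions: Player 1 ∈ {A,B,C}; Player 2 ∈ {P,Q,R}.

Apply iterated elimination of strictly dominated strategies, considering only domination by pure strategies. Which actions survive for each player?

Remaining: P1:{B,C} P2:{Q,R}

P2 drop P (R beats it: A:9>6 B:12>9 C:10>7)
P1 drop A (B beats it: Q:5>0 R:8>1)
P1→{B,C} P2→{Q,R}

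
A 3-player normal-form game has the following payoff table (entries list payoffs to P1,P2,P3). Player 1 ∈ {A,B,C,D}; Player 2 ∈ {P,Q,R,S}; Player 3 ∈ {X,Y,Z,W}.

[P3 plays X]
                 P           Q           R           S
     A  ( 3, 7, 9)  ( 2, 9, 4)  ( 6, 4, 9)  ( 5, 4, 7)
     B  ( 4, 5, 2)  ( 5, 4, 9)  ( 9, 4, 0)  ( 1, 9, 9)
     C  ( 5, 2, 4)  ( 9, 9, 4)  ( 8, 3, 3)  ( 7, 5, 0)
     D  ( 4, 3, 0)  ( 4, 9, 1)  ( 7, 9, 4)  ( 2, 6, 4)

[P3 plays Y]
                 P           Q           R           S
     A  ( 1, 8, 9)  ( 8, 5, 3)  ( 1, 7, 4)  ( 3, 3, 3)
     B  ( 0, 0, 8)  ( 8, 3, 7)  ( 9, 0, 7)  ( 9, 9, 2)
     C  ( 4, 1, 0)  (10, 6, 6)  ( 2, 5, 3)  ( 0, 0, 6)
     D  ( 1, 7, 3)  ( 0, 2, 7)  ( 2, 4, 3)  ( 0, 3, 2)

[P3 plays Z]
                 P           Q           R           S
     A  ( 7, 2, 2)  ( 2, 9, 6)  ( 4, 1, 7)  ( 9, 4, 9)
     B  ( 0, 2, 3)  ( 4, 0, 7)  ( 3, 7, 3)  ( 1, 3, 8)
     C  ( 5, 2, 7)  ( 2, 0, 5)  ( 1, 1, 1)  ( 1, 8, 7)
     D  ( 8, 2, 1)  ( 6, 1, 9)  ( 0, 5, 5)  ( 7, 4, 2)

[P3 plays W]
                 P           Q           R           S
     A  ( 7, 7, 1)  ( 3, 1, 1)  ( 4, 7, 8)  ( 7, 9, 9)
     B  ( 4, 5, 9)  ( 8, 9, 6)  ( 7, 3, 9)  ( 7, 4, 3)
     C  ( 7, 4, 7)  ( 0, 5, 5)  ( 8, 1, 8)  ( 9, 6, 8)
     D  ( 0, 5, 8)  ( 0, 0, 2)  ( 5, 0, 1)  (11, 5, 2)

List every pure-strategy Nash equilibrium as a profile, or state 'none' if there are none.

NE set: (C,Q,Y)

(A,P,X): not NE [P1→C gives 5>3; P2→Q gives 9>7]
(A,P,Y): not NE [P1→C gives 4>1]
(A,P,Z): not NE [P1→D gives 8>7; P2→Q gives 9>2; P3→Y gives 9>2]
(A,P,W): not NE [P2→S gives 9>7; P3→Y gives 9>1]
(A,Q,X): not NE [P1→C gives 9>2; P3→Z gives 6>4]
(A,Q,Y): not NE [P1→C gives 10>8; P2→P gives 8>5; P3→Z gives 6>3]
(A,Q,Z): not NE [P1→D gives 6>2]
(A,Q,W): not NE [P1→B gives 8>3; P2→S gives 9>1; P3→Z gives 6>1]
(A,R,X): not NE [P1→B gives 9>6; P2→Q gives 9>4]
(A,R,Y): not NE [P1→B gives 9>1; P2→P gives 8>7; P3→X gives 9>4]
(A,R,Z): not NE [P2→Q gives 9>1; P3→X gives 9>7]
(A,R,W): not NE [P1→C gives 8>4; P2→S gives 9>7; P3→X gives 9>8]
(A,S,X): not NE [P1→C gives 7>5; P2→Q gives 9>4; P3→W gives 9>7]
(A,S,Y): not NE [P1→B gives 9>3; P2→P gives 8>3; P3→W gives 9>3]
(A,S,Z): not NE [P2→Q gives 9>4]
(A,S,W): not NE [P1→D gives 11>7]
(B,P,X): not NE [P1→C gives 5>4; P2→S gives 9>5; P3→W gives 9>2]
(B,P,Y): not NE [P1→C gives 4>0; P2→S gives 9>0; P3→W gives 9>8]
(B,P,Z): not NE [P1→D gives 8>0; P2→R gives 7>2; P3→W gives 9>3]
(B,P,W): not NE [P1→C gives 7>4; P2→Q gives 9>5]
(B,Q,X): not NE [P1→C gives 9>5; P2→S gives 9>4]
(B,Q,Y): not NE [P1→C gives 10>8; P2→S gives 9>3; P3→X gives 9>7]
(B,Q,Z): not NE [P1→D gives 6>4; P2→R gives 7>0; P3→X gives 9>7]
(B,Q,W): not NE [P3→X gives 9>6]
(B,R,X): not NE [P2→S gives 9>4; P3→W gives 9>0]
(B,R,Y): not NE [P2→S gives 9>0; P3→W gives 9>7]
(B,R,Z): not NE [P1→A gives 4>3; P3→W gives 9>3]
(B,R,W): not NE [P1→C gives 8>7; P2→Q gives 9>3]
(B,S,X): not NE [P1→C gives 7>1]
(B,S,Y): not NE [P3→X gives 9>2]
(B,S,Z): not NE [P1→A gives 9>1; P2→R gives 7>3; P3→X gives 9>8]
(B,S,W): not NE [P1→D gives 11>7; P2→Q gives 9>4; P3→X gives 9>3]
(C,P,X): not NE [P2→Q gives 9>2; P3→W gives 7>4]
(C,P,Y): not NE [P2→Q gives 6>1; P3→W gives 7>0]
(C,P,Z): not NE [P1→D gives 8>5; P2→S gives 8>2]
(C,P,W): not NE [P2→S gives 6>4]
(C,Q,X): not NE [P3→Y gives 6>4]
(C,Q,Y): NE
(C,Q,Z): not NE [P1→D gives 6>2; P2→S gives 8>0; P3→Y gives 6>5]
(C,Q,W): not NE [P1→B gives 8>0; P2→S gives 6>5; P3→Y gives 6>5]
(C,R,X): not NE [P1→B gives 9>8; P2→Q gives 9>3; P3→W gives 8>3]
(C,R,Y): not NE [P1→B gives 9>2; P2→Q gives 6>5; P3→W gives 8>3]
(C,R,Z): not NE [P1→A gives 4>1; P2→S gives 8>1; P3→W gives 8>1]
(C,R,W): not NE [P2→S gives 6>1]
(C,S,X): not NE [P2→Q gives 9>5; P3→W gives 8>0]
(C,S,Y): not NE [P1→B gives 9>0; P2→Q gives 6>0; P3→W gives 8>6]
(C,S,Z): not NE [P1→A gives 9>1; P3→W gives 8>7]
(C,S,W): not NE [P1→D gives 11>9]
(D,P,X): not NE [P1→C gives 5>4; P2→R gives 9>3; P3→W gives 8>0]
(D,P,Y): not NE [P1→C gives 4>1; P3→W gives 8>3]
(D,P,Z): not NE [P2→R gives 5>2; P3→W gives 8>1]
(D,P,W): not NE [P1→C gives 7>0]
(D,Q,X): not NE [P1→C gives 9>4; P3→Z gives 9>1]
(D,Q,Y): not NE [P1→C gives 10>0; P2→P gives 7>2; P3→Z gives 9>7]
(D,Q,Z): not NE [P2→R gives 5>1]
(D,Q,W): not NE [P1→B gives 8>0; P2→S gives 5>0; P3→Z gives 9>2]
(D,R,X): not NE [P1→B gives 9>7; P3→Z gives 5>4]
(D,R,Y): not NE [P1→B gives 9>2; P2→P gives 7>4; P3→Z gives 5>3]
(D,R,Z): not NE [P1→A gives 4>0]
(D,R,W): not NE [P1→C gives 8>5; P2→S gives 5>0; P3→Z gives 5>1]
(D,S,X): not NE [P1→C gives 7>2; P2→R gives 9>6]
(D,S,Y): not NE [P1→B gives 9>0; P2→P gives 7>3; P3→X gives 4>2]
(D,S,Z): not NE [P1→A gives 9>7; P2→R gives 5>4; P3→X gives 4>2]
(D,S,W): not NE [P3→X gives 4>2]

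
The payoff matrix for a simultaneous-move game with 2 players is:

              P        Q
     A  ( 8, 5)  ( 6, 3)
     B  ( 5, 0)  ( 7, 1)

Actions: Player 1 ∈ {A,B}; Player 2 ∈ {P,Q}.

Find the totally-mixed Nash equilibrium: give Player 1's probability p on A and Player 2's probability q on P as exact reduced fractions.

P1 indiff ⇒ q·8+(1-q)·6 = q·5+(1-q)·7 ⇒ q(3) = (1-q)(1) ⇒ q = 1/4
P2 indiff ⇒ p·5+(1-p)·0 = p·3+(1-p)·1 ⇒ p(2) = (1-p)(1) ⇒ p = 1/3

p=1/3, q=1/4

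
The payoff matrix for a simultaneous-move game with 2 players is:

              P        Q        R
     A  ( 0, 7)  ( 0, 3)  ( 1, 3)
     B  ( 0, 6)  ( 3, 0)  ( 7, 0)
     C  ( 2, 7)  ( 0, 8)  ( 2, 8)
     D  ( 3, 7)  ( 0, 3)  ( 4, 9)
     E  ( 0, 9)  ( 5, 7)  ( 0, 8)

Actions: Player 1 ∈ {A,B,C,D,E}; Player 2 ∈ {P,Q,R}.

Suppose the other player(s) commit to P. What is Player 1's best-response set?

u_1(A vs P) = 0
u_1(B vs P) = 0
u_1(C vs P) = 2
u_1(D vs P) = 3
u_1(E vs P) = 0
max payoff 3 at {D}

argmax u_1 = {D}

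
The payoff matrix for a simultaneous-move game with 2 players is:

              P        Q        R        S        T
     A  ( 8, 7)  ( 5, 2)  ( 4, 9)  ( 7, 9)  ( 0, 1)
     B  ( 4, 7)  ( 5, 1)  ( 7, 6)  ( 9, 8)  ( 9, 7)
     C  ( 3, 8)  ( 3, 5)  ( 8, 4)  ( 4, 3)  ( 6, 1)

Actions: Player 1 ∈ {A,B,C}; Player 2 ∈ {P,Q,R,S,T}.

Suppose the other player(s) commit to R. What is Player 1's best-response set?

u_1(A vs R) = 4
u_1(B vs R) = 7
u_1(C vs R) = 8
max payoff 8 at {C}

argmax u_1 = {C}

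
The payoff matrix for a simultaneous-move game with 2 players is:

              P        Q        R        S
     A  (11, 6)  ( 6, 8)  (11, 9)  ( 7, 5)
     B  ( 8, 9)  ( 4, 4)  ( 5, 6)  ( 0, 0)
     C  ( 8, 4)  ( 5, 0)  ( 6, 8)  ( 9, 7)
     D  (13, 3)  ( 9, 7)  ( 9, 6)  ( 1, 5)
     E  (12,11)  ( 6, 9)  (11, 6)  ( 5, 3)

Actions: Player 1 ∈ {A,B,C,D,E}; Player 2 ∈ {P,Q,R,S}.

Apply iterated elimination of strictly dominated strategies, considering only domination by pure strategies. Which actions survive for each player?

P1 drop B (A beats it: P:11>8 Q:6>4 R:11>5 S:7>0)
P2 drop S (R beats it: A:9>5 C:8>7 D:6>5 E:6>3)
P1 drop C (A beats it: P:11>8 Q:6>5 R:11>6)
P1→{A,D,E} P2→{P,Q,R}

Remaining: P1:{A,D,E} P2:{P,Q,R}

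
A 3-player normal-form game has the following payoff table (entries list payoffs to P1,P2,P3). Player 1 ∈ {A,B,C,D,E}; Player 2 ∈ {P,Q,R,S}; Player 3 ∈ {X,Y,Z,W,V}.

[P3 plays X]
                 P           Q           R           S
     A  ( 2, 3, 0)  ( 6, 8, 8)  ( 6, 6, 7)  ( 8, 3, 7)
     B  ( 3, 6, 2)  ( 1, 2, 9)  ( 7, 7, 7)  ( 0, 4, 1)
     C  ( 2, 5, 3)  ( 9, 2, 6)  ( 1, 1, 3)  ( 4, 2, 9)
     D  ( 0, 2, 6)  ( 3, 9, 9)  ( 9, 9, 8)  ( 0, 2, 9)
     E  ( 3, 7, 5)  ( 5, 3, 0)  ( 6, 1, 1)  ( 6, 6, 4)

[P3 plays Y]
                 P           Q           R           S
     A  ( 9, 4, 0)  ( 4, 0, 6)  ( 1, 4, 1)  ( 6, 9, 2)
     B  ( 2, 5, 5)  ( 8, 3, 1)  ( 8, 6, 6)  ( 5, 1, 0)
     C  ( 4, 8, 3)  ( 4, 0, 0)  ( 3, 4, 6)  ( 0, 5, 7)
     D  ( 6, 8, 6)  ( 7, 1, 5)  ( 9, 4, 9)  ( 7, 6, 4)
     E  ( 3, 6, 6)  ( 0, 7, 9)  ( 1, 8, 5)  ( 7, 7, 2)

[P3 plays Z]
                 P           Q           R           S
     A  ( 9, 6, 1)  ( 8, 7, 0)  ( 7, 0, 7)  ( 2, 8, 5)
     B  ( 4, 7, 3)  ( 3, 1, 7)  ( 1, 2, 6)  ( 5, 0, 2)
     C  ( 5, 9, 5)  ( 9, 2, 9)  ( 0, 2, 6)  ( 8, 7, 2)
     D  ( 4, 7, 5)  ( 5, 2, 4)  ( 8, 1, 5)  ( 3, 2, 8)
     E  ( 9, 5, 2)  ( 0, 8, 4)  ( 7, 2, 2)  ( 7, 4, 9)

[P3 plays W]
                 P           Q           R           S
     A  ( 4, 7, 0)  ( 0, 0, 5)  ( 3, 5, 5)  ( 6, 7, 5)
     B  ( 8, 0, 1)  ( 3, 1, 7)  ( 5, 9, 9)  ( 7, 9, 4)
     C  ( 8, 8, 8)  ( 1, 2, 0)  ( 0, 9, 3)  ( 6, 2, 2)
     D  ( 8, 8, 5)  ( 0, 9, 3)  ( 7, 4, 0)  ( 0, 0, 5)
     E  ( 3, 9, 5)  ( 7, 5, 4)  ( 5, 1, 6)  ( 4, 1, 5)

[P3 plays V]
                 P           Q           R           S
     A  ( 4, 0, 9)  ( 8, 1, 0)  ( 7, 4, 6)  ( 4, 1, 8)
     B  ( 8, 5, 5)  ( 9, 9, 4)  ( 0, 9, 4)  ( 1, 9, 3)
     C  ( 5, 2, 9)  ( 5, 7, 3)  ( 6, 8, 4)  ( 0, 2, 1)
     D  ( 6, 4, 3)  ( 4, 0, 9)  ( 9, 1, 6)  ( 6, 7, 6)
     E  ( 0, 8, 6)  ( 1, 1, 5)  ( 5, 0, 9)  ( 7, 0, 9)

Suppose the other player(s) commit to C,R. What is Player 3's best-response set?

P3 best: {Y,Z}

u_3(X vs C,R) = 3
u_3(Y vs C,R) = 6
u_3(Z vs C,R) = 6
u_3(W vs C,R) = 3
u_3(V vs C,R) = 4
max payoff 6 at {Y,Z}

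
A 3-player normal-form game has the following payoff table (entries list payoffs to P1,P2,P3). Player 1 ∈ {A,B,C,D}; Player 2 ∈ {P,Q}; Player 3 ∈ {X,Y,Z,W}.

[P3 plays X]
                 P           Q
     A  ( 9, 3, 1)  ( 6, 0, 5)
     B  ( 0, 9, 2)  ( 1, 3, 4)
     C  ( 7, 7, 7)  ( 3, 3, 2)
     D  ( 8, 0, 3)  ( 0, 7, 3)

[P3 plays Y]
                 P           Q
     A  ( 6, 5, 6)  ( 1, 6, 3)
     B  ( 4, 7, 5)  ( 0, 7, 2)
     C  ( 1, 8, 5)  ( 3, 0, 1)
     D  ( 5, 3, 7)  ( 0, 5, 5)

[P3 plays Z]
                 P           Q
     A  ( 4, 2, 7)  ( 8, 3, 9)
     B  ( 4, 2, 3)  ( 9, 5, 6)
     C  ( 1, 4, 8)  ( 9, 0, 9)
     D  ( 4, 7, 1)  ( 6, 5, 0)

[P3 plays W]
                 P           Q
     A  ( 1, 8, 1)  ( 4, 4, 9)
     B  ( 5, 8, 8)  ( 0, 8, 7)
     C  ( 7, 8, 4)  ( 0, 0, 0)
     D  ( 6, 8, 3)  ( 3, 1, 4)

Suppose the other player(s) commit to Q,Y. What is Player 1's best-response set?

u_1(A vs Q,Y) = 1
u_1(B vs Q,Y) = 0
u_1(C vs Q,Y) = 3
u_1(D vs Q,Y) = 0
max payoff 3 at {C}

P1 best: {C}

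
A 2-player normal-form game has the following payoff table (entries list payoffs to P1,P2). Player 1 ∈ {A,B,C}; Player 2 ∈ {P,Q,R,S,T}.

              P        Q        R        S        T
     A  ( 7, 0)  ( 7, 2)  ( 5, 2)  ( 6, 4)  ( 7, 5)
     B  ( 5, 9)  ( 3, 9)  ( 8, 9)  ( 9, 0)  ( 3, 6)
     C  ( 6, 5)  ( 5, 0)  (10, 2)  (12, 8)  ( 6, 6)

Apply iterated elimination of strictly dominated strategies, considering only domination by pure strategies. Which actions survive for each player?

P1 drop B (C beats it: P:6>5 Q:5>3 R:10>8 S:12>9 T:6>3)
P2 drop P (S beats it: A:4>0 C:8>5)
P2 drop Q (S beats it: A:4>2 C:8>0)
P2 drop R (S beats it: A:4>2 C:8>2)
P1→{A,C} P2→{S,T}

Remaining: P1:{A,C} P2:{S,T}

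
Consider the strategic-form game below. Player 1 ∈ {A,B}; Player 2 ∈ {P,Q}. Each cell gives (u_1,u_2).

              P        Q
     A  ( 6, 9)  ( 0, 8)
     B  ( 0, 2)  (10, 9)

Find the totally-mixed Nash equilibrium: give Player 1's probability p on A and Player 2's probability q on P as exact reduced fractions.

(p,q) = (7/8, 5/8)

P1 indiff ⇒ q·6+(1-q)·0 = q·0+(1-q)·10 ⇒ q(6) = (1-q)(10) ⇒ q = 5/8
P2 indiff ⇒ p·9+(1-p)·2 = p·8+(1-p)·9 ⇒ p(1) = (1-p)(7) ⇒ p = 7/8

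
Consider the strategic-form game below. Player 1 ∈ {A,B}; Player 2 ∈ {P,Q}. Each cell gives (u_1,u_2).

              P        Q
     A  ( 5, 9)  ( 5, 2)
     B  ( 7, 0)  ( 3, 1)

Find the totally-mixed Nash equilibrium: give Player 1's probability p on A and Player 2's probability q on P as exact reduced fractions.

P1 indiff ⇒ q·5+(1-q)·5 = q·7+(1-q)·3 ⇒ q(-2) = (1-q)(-2) ⇒ q = 1/2
P2 indiff ⇒ p·9+(1-p)·0 = p·2+(1-p)·1 ⇒ p(7) = (1-p)(1) ⇒ p = 1/8

p=1/8, q=1/2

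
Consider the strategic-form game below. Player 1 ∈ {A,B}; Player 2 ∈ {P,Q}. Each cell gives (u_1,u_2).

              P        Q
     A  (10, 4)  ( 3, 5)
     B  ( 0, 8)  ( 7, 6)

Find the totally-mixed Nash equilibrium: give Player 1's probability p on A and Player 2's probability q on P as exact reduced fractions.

(p,q) = (2/3, 2/7)

P1 indiff ⇒ q·10+(1-q)·3 = q·0+(1-q)·7 ⇒ q(10) = (1-q)(4) ⇒ q = 2/7
P2 indiff ⇒ p·4+(1-p)·8 = p·5+(1-p)·6 ⇒ p(-1) = (1-p)(-2) ⇒ p = 2/3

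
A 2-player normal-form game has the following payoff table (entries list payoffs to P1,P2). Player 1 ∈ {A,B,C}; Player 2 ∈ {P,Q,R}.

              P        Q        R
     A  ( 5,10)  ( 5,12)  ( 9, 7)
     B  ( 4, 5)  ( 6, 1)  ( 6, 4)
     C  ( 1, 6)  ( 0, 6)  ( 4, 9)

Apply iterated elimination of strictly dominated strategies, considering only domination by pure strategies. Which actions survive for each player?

Survivors P1:{A,B} P2:{P,Q}

P1 drop C (A beats it: P:5>1 Q:5>0 R:9>4)
P2 drop R (P beats it: A:10>7 B:5>4)
P1→{A,B} P2→{P,Q}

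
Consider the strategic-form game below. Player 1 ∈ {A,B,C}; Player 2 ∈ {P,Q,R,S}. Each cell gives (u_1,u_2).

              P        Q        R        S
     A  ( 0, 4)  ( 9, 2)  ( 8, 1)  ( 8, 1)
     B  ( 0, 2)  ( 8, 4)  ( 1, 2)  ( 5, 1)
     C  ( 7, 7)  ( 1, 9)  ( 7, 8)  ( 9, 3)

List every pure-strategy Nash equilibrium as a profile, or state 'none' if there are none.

PSNE: ∅

(A,P): not NE [P1→C gives 7>0]
(A,Q): not NE [P2→P gives 4>2]
(A,R): not NE [P2→P gives 4>1]
(A,S): not NE [P1→C gives 9>8; P2→P gives 4>1]
(B,P): not NE [P1→C gives 7>0; P2→Q gives 4>2]
(B,Q): not NE [P1→A gives 9>8]
(B,R): not NE [P1→A gives 8>1; P2→Q gives 4>2]
(B,S): not NE [P1→C gives 9>5; P2→Q gives 4>1]
(C,P): not NE [P2→Q gives 9>7]
(C,Q): not NE [P1→A gives 9>1]
(C,R): not NE [P1→A gives 8>7; P2→Q gives 9>8]
(C,S): not NE [P2→Q gives 9>3]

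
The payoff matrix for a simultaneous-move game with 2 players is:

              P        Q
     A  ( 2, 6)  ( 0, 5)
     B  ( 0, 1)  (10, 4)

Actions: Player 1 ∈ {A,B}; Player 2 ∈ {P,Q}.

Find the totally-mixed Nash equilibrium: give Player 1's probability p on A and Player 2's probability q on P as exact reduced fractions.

P1 indiff ⇒ q·2+(1-q)·0 = q·0+(1-q)·10 ⇒ q(2) = (1-q)(10) ⇒ q = 5/6
P2 indiff ⇒ p·6+(1-p)·1 = p·5+(1-p)·4 ⇒ p(1) = (1-p)(3) ⇒ p = 3/4

P1 mixes 3/4 on A; P2 mixes 5/6 on P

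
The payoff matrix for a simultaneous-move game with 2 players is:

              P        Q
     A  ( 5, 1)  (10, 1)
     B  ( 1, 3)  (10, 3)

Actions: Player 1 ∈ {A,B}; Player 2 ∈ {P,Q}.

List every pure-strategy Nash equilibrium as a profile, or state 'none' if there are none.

NE set: (A,P), (A,Q), (B,Q)

(A,P): NE
(A,Q): NE
(B,P): not NE [P1→A gives 5>1]
(B,Q): NE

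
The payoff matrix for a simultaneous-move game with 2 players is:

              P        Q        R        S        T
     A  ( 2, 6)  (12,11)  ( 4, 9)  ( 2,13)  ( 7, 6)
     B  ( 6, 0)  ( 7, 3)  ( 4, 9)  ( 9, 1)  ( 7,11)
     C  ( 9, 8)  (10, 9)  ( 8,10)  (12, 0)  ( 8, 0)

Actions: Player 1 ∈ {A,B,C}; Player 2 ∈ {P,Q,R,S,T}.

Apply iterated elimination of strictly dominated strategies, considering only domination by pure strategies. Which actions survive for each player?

IESDS → P1:{A,C} P2:{Q,R,S}

P1 drop B (C beats it: P:9>6 Q:10>7 R:8>4 S:12>9 T:8>7)
P2 drop P (Q beats it: A:11>6 C:9>8)
P2 drop T (Q beats it: A:11>6 C:9>0)
P1→{A,C} P2→{Q,R,S}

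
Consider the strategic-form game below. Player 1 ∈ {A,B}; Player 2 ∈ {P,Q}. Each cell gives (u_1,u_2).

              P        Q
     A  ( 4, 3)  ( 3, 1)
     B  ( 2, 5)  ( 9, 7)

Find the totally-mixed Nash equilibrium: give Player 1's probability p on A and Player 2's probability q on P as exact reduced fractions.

P1 indiff ⇒ q·4+(1-q)·3 = q·2+(1-q)·9 ⇒ q(2) = (1-q)(6) ⇒ q = 3/4
P2 indiff ⇒ p·3+(1-p)·5 = p·1+(1-p)·7 ⇒ p(2) = (1-p)(2) ⇒ p = 1/2

(p,q) = (1/2, 3/4)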